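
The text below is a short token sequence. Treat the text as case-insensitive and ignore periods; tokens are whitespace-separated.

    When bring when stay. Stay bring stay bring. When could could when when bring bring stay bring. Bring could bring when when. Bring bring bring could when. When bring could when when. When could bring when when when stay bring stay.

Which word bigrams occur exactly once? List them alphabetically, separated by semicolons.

Bigram counts meeting the condition (exactly once):
  could could: 1
  stay stay: 1

could could; stay stay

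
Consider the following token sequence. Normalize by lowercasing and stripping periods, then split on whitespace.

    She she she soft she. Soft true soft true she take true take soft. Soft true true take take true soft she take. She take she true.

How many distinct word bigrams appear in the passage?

15

27 tokens → 26 bigram windows in total.
Repeated bigrams (each contributes count−1 duplicates):
  she take: 3
  soft true: 3
  she she: 2
  she soft: 2
  soft she: 2
  take she: 2
  take true: 2
  true soft: 2
  … (1 more repeated)
11 duplicate windows → 26 − 11 = 15 distinct.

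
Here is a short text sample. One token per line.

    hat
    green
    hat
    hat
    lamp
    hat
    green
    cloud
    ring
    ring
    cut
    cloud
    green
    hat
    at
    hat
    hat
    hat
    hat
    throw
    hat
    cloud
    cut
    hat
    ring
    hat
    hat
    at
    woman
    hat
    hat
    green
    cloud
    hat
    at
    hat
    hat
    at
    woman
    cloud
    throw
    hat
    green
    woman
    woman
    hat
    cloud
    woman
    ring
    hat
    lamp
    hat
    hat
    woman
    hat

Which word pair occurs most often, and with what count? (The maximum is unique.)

"hat hat", 8 times

Bigram frequencies (highest first):
  hat hat: 8
  hat green: 4
  hat at: 4
  woman hat: 3
  green hat: 2
  hat lamp: 2
  … (24 more, each ≤ 2)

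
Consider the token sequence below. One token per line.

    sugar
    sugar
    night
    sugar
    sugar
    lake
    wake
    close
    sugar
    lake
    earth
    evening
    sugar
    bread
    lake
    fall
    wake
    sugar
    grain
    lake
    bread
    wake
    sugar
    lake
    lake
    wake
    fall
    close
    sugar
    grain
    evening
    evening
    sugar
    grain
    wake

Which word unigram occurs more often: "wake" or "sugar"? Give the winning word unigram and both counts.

"wake": 5 occurrences
"sugar": 10 occurrences

"sugar" (10 vs 5)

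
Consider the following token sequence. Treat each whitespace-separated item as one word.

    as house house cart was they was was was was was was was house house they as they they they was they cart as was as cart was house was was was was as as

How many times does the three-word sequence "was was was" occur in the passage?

Scanning the 33 overlapping trigram windows for "was was was":
  position 7–9: was was was
  position 8–10: was was was
  position 9–11: was was was
  position 10–12: was was was
  position 11–13: was was was
  position 30–32: was was was
  position 31–33: was was was

7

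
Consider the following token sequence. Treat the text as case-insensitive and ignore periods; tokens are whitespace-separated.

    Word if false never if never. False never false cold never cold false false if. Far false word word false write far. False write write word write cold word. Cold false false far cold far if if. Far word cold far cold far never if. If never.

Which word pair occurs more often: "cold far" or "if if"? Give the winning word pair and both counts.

"cold far": 3 occurrences
"if if": 2 occurrences

"cold far" (3 vs 2)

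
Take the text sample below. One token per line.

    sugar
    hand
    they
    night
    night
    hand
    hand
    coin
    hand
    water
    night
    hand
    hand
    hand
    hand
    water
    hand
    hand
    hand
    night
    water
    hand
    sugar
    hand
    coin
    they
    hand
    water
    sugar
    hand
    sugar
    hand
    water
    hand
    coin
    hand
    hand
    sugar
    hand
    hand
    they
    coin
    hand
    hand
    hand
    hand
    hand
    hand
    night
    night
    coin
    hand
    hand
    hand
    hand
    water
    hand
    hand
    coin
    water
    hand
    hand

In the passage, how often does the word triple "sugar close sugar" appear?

Scanning the 60 overlapping trigram windows for "sugar close sugar":
  (none found)

0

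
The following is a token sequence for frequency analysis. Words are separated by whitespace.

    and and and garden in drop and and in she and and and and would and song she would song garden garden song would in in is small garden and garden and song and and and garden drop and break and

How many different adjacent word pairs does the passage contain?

41 tokens → 40 bigram windows in total.
Repeated bigrams (each contributes count−1 duplicates):
  and and: 8
  and garden: 3
  and song: 2
  drop and: 2
  garden and: 2
12 duplicate windows → 40 − 12 = 28 distinct.

28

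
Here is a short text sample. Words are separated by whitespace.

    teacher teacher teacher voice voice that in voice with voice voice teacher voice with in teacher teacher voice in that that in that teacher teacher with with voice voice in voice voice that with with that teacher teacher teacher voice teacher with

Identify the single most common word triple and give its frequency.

Trigram frequencies (highest first):
  teacher teacher voice: 3
  teacher teacher teacher: 2
  voice voice that: 2
  with voice voice: 2
  that teacher teacher: 2
  teacher voice voice: 1
  … (28 more, each ≤ 1)

"teacher teacher voice", 3 times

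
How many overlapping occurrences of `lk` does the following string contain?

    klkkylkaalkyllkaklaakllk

Sliding a length-2 window over the 24 characters (23 positions):
  position 2–3: lk
  position 6–7: lk
  position 10–11: lk
  position 14–15: lk
  position 23–24: lk

5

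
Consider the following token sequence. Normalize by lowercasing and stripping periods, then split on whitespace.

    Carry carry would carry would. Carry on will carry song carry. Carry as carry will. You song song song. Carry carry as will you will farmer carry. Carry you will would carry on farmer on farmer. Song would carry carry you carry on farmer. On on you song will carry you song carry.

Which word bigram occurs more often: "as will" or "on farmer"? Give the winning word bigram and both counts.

"on farmer" (3 vs 1)

"as will": 1 occurrence
"on farmer": 3 occurrences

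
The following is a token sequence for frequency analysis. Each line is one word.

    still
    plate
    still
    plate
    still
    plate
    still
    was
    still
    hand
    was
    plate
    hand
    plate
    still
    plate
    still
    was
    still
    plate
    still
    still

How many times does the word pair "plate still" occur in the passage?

Scanning the 21 overlapping bigram windows for "plate still":
  position 2–3: plate still
  position 4–5: plate still
  position 6–7: plate still
  position 14–15: plate still
  position 16–17: plate still
  position 20–21: plate still

6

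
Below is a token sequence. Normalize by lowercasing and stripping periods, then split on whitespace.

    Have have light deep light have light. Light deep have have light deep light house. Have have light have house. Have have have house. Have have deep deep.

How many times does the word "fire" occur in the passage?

Scanning the 28 tokens for "fire":
  (none found)

0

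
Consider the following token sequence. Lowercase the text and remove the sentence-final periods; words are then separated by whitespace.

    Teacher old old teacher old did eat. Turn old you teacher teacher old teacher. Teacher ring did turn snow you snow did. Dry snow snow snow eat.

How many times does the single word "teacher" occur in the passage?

6

Scanning the 27 tokens for "teacher":
  position 1: teacher
  position 4: teacher
  position 11: teacher
  position 12: teacher
  position 14: teacher
  position 15: teacher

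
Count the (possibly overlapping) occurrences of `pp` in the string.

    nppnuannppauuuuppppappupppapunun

Sliding a length-2 window over the 32 characters (31 positions):
  position 2–3: pp
  position 9–10: pp
  position 16–17: pp
  position 17–18: pp
  position 18–19: pp
  position 21–22: pp
  position 24–25: pp
  position 25–26: pp

8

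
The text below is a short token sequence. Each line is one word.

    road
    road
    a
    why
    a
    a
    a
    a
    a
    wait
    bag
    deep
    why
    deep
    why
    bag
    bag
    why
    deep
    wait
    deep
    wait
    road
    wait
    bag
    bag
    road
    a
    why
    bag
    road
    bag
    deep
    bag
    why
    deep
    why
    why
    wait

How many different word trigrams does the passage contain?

32

39 tokens → 37 trigram windows in total.
Repeated trigrams (each contributes count−1 duplicates):
  a a a: 3
  bag why deep: 2
  road a why: 2
  why deep why: 2
5 duplicate windows → 37 − 5 = 32 distinct.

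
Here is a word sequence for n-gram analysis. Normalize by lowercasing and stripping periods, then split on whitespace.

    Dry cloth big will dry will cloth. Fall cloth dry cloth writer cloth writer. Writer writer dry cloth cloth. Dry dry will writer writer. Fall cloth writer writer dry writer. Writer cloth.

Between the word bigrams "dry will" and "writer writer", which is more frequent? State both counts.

"dry will": 2 occurrences
"writer writer": 5 occurrences

"writer writer" (5 vs 2)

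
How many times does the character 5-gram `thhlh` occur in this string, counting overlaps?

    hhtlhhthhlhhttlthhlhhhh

2

Sliding a length-5 window over the 23 characters (19 positions):
  position 7–11: thhlh
  position 16–20: thhlh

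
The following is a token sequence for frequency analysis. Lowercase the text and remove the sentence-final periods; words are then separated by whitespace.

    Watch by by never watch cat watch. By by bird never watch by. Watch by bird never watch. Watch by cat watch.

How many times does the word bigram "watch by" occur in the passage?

Scanning the 21 overlapping bigram windows for "watch by":
  position 1–2: watch by
  position 7–8: watch by
  position 12–13: watch by
  position 14–15: watch by
  position 19–20: watch by

5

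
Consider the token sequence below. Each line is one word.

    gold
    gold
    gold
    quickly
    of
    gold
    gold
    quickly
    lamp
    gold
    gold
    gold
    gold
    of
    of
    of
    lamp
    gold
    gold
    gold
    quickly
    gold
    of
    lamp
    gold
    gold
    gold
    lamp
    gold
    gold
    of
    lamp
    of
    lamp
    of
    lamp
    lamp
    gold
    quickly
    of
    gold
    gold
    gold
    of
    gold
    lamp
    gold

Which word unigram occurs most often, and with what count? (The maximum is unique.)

"gold", 24 times

Unigram frequencies (highest first):
  gold: 24
  of: 10
  lamp: 9
  quickly: 4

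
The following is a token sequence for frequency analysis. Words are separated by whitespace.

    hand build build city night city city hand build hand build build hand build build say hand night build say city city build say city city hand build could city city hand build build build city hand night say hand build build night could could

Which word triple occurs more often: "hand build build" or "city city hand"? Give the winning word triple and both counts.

"hand build build" (5 vs 3)

"hand build build": 5 occurrences
"city city hand": 3 occurrences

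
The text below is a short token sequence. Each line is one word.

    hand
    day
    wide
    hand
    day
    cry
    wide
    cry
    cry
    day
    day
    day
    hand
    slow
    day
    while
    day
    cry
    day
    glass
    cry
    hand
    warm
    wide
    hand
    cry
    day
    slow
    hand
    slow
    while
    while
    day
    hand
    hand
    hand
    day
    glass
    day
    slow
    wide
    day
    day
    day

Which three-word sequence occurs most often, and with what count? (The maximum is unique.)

Trigram frequencies (highest first):
  day day day: 2
  hand day wide: 1
  day wide hand: 1
  wide hand day: 1
  hand day cry: 1
  day cry wide: 1
  … (35 more, each ≤ 1)

"day day day", 2 times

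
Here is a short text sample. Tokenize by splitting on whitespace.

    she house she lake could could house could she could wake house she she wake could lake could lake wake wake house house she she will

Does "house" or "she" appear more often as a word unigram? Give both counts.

"she" (7 vs 5)

"house": 5 occurrences
"she": 7 occurrences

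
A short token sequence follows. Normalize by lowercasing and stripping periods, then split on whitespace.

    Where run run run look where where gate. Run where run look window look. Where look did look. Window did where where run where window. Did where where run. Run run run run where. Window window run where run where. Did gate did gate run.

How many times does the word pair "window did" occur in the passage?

2

Scanning the 44 overlapping bigram windows for "window did":
  position 19–20: window did
  position 25–26: window did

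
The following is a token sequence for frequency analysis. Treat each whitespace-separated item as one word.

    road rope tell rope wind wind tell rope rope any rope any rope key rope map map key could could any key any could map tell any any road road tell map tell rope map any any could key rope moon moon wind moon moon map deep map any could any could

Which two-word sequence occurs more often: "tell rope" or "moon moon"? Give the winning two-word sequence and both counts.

"tell rope" (3 vs 2)

"tell rope": 3 occurrences
"moon moon": 2 occurrences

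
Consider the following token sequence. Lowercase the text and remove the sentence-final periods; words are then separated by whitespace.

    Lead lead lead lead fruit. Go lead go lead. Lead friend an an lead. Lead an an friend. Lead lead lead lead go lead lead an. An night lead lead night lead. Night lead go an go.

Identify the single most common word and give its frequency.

"lead", 19 times

Unigram frequencies (highest first):
  lead: 19
  an: 7
  go: 5
  night: 3
  friend: 2
  fruit: 1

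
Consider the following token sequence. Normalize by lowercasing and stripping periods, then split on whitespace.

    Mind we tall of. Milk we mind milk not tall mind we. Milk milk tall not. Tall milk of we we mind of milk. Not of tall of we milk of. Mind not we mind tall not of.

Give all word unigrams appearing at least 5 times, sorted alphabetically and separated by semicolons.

milk; mind; not; of; tall; we

Unigram counts meeting the condition (at least 5 times):
  milk: 7
  mind: 6
  not: 5
  of: 7
  tall: 6
  we: 7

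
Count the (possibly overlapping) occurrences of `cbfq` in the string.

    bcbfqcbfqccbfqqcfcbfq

Sliding a length-4 window over the 21 characters (18 positions):
  position 2–5: cbfq
  position 6–9: cbfq
  position 11–14: cbfq
  position 18–21: cbfq

4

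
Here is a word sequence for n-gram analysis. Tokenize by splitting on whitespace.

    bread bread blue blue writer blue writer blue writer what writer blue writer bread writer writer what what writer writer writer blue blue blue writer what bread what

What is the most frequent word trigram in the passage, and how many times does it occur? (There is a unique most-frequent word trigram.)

"writer blue writer", 3 times

Trigram frequencies (highest first):
  writer blue writer: 3
  blue blue writer: 2
  blue writer blue: 2
  blue writer what: 2
  bread bread blue: 1
  bread blue blue: 1
  … (15 more, each ≤ 1)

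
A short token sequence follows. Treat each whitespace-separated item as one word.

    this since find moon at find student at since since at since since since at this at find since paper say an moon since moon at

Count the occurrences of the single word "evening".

0

Scanning the 26 tokens for "evening":
  (none found)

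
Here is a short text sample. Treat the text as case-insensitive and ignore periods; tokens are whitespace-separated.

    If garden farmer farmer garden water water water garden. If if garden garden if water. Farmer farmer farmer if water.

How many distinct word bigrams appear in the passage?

20 tokens → 19 bigram windows in total.
Repeated bigrams (each contributes count−1 duplicates):
  farmer farmer: 3
  garden if: 2
  if garden: 2
  if water: 2
  water water: 2
6 duplicate windows → 19 − 6 = 13 distinct.

13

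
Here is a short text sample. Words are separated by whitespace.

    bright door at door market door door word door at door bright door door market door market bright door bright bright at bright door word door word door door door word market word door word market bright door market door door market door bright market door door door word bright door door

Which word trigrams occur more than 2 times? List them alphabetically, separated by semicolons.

door door word; door market door; door word door; market door door

Trigram counts meeting the condition (more than 2 times):
  door door word: 3
  door market door: 4
  door word door: 3
  market door door: 3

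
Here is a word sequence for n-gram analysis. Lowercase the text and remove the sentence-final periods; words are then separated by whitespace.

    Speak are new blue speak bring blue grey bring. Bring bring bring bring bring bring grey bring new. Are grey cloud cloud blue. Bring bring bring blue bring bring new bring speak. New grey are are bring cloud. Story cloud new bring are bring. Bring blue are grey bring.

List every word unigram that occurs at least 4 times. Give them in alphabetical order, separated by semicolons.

Unigram counts meeting the condition (at least 4 times):
  are: 6
  blue: 5
  bring: 20
  cloud: 4
  grey: 5
  new: 5

are; blue; bring; cloud; grey; new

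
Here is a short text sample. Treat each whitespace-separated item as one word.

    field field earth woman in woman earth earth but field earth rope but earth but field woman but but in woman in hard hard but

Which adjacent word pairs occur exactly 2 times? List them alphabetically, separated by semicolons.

Bigram counts meeting the condition (exactly 2 times):
  but field: 2
  earth but: 2
  field earth: 2
  in woman: 2
  woman in: 2

but field; earth but; field earth; in woman; woman in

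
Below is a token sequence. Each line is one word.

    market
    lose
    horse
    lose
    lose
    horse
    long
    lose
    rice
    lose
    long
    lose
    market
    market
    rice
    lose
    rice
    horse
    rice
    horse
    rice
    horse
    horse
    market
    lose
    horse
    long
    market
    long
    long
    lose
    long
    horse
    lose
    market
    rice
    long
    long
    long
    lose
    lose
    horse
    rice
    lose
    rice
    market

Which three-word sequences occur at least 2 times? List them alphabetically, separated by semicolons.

Trigram counts meeting the condition (at least 2 times):
  horse rice horse: 2
  long long lose: 2
  lose horse long: 2
  lose lose horse: 2
  market lose horse: 2
  rice horse rice: 2
  rice lose rice: 2

horse rice horse; long long lose; lose horse long; lose lose horse; market lose horse; rice horse rice; rice lose rice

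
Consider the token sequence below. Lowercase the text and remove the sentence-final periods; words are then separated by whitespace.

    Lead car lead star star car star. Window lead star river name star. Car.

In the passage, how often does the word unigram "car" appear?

Scanning the 14 tokens for "car":
  position 2: car
  position 6: car
  position 14: car

3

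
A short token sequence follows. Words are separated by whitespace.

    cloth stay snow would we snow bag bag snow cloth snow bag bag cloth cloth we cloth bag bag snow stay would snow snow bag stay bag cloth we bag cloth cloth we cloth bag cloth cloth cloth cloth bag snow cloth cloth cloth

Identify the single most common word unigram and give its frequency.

Unigram frequencies (highest first):
  cloth: 16
  bag: 11
  snow: 8
  we: 4
  stay: 3
  would: 2

"cloth", 16 times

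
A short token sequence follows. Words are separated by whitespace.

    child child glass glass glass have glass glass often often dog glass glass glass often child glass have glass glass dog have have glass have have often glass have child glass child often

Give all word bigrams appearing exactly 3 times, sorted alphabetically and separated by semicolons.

child glass; have glass

Bigram counts meeting the condition (exactly 3 times):
  child glass: 3
  have glass: 3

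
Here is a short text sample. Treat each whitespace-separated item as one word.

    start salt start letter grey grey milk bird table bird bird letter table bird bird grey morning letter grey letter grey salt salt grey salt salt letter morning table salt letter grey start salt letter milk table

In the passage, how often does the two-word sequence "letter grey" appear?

4

Scanning the 36 overlapping bigram windows for "letter grey":
  position 4–5: letter grey
  position 18–19: letter grey
  position 20–21: letter grey
  position 31–32: letter grey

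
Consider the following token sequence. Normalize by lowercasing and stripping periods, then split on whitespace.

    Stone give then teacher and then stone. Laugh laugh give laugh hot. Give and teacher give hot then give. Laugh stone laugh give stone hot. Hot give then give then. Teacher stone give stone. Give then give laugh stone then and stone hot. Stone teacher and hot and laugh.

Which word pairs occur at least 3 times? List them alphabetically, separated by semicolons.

Bigram counts meeting the condition (at least 3 times):
  give laugh: 3
  give then: 4
  stone give: 3
  then give: 3

give laugh; give then; stone give; then give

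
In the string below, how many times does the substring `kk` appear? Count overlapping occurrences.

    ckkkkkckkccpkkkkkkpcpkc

10

Sliding a length-2 window over the 23 characters (22 positions):
  position 2–3: kk
  position 3–4: kk
  position 4–5: kk
  position 5–6: kk
  position 8–9: kk
  position 13–14: kk
  position 14–15: kk
  position 15–16: kk
  position 16–17: kk
  position 17–18: kk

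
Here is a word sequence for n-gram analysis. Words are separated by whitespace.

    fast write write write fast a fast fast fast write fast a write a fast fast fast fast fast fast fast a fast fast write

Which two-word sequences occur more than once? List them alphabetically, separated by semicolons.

Bigram counts meeting the condition (more than once):
  a fast: 3
  fast a: 3
  fast fast: 9
  fast write: 3
  write fast: 2
  write write: 2

a fast; fast a; fast fast; fast write; write fast; write write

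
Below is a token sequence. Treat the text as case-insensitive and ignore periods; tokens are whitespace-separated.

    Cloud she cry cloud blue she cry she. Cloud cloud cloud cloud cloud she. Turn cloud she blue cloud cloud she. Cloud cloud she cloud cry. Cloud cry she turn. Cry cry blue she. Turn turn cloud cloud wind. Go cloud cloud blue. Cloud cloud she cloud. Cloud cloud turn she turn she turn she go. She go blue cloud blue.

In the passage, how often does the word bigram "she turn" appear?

5

Scanning the 60 overlapping bigram windows for "she turn":
  position 14–15: she turn
  position 29–30: she turn
  position 34–35: she turn
  position 51–52: she turn
  position 53–54: she turn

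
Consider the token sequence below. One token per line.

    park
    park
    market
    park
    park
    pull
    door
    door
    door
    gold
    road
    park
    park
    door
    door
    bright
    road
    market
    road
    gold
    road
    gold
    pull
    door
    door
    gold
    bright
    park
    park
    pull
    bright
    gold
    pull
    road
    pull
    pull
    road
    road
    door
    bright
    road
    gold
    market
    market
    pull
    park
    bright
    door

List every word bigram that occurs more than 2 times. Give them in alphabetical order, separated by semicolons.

door door; park park; road gold

Bigram counts meeting the condition (more than 2 times):
  door door: 4
  park park: 4
  road gold: 3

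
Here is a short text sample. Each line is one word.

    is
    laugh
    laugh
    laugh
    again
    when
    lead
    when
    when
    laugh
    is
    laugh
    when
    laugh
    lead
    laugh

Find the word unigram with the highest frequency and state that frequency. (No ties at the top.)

"laugh", 7 times

Unigram frequencies (highest first):
  laugh: 7
  when: 4
  is: 2
  lead: 2
  again: 1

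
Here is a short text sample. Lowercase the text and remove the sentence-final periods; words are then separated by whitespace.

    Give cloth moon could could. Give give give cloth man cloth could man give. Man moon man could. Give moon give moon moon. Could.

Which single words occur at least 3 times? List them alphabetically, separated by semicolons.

cloth; could; give; man; moon

Unigram counts meeting the condition (at least 3 times):
  cloth: 3
  could: 5
  give: 7
  man: 4
  moon: 5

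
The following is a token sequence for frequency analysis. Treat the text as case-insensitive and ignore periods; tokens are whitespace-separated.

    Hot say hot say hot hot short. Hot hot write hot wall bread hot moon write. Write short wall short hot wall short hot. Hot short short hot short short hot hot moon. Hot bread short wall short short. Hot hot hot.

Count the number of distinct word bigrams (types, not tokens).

20

42 tokens → 41 bigram windows in total.
Repeated bigrams (each contributes count−1 duplicates):
  hot hot: 6
  short hot: 6
  hot short: 3
  short short: 3
  wall short: 3
  hot moon: 2
  hot say: 2
  hot wall: 2
  … (2 more repeated)
21 duplicate windows → 41 − 21 = 20 distinct.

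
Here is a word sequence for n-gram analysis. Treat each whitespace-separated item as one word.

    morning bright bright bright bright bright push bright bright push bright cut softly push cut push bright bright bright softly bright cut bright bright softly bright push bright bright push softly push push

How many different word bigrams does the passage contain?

33 tokens → 32 bigram windows in total.
Repeated bigrams (each contributes count−1 duplicates):
  bright bright: 9
  bright push: 4
  push bright: 4
  bright cut: 2
  bright softly: 2
  softly bright: 2
  softly push: 2
18 duplicate windows → 32 − 18 = 14 distinct.

14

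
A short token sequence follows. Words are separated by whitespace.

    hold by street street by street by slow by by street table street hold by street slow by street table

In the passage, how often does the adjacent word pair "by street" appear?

5

Scanning the 19 overlapping bigram windows for "by street":
  position 2–3: by street
  position 5–6: by street
  position 10–11: by street
  position 15–16: by street
  position 18–19: by street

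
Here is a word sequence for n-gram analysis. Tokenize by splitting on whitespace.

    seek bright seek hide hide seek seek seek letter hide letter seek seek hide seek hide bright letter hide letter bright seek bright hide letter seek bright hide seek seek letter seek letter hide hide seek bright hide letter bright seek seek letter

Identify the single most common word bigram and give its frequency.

"seek seek", 5 times

Bigram frequencies (highest first):
  seek seek: 5
  seek bright: 4
  hide seek: 4
  seek letter: 4
  hide letter: 4
  bright seek: 3
  … (8 more, each ≤ 3)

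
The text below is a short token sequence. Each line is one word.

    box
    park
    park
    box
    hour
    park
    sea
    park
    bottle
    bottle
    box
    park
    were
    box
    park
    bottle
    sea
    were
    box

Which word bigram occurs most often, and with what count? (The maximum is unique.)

Bigram frequencies (highest first):
  box park: 3
  park bottle: 2
  were box: 2
  park park: 1
  park box: 1
  box hour: 1
  … (8 more, each ≤ 1)

"box park", 3 times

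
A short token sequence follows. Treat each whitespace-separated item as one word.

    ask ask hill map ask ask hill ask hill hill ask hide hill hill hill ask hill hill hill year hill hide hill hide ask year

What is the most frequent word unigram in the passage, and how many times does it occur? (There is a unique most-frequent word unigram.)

Unigram frequencies (highest first):
  hill: 12
  ask: 8
  hide: 3
  year: 2
  map: 1

"hill", 12 times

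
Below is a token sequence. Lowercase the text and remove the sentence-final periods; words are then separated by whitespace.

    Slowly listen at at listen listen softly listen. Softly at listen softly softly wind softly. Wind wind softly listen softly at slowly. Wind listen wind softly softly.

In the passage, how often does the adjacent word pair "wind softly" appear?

Scanning the 26 overlapping bigram windows for "wind softly":
  position 14–15: wind softly
  position 17–18: wind softly
  position 25–26: wind softly

3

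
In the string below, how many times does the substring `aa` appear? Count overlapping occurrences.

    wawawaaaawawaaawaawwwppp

6

Sliding a length-2 window over the 24 characters (23 positions):
  position 6–7: aa
  position 7–8: aa
  position 8–9: aa
  position 13–14: aa
  position 14–15: aa
  position 17–18: aa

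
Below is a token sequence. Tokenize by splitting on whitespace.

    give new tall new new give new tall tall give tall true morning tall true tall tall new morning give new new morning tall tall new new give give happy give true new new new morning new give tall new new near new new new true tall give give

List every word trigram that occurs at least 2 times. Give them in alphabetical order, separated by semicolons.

give new tall; new new give; new new morning; new new new; tall new new; tall tall new

Trigram counts meeting the condition (at least 2 times):
  give new tall: 2
  new new give: 2
  new new morning: 2
  new new new: 2
  tall new new: 3
  tall tall new: 2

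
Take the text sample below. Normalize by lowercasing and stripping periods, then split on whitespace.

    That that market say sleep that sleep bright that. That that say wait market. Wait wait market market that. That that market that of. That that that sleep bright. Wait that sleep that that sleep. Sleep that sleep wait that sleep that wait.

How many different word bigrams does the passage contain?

22

43 tokens → 42 bigram windows in total.
Repeated bigrams (each contributes count−1 duplicates):
  that that: 8
  that sleep: 6
  sleep that: 4
  market that: 2
  sleep bright: 2
  that market: 2
  wait market: 2
  wait that: 2
20 duplicate windows → 42 − 20 = 22 distinct.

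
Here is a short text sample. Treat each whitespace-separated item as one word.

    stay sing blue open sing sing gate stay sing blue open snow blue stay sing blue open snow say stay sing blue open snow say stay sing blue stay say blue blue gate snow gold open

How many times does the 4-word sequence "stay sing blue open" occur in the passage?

4

Scanning the 33 overlapping 4-gram windows for "stay sing blue open":
  position 1–4: stay sing blue open
  position 8–11: stay sing blue open
  position 14–17: stay sing blue open
  position 20–23: stay sing blue open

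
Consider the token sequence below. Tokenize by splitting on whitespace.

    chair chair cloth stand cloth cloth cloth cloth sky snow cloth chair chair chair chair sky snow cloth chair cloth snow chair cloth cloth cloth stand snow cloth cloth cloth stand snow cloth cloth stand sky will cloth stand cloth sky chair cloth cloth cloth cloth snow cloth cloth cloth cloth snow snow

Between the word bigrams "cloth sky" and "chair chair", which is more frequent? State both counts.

"cloth sky": 2 occurrences
"chair chair": 4 occurrences

"chair chair" (4 vs 2)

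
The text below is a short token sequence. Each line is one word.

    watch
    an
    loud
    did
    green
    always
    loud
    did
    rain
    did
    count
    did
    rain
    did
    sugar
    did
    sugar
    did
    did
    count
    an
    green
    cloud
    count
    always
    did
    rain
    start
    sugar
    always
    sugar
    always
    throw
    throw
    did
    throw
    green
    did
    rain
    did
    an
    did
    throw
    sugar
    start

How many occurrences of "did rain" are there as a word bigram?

4

Scanning the 44 overlapping bigram windows for "did rain":
  position 8–9: did rain
  position 12–13: did rain
  position 26–27: did rain
  position 38–39: did rain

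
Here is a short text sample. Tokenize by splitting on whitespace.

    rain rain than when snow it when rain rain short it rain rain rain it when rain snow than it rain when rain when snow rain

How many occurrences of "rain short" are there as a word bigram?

Scanning the 25 overlapping bigram windows for "rain short":
  position 9–10: rain short

1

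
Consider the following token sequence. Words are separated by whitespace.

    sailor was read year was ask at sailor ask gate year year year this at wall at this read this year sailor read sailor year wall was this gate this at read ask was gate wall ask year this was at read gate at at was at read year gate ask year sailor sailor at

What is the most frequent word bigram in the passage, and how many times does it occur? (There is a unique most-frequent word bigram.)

"at read", 3 times

Bigram frequencies (highest first):
  at read: 3
  read year: 2
  year year: 2
  year this: 2
  this at: 2
  year sailor: 2
  … (39 more, each ≤ 2)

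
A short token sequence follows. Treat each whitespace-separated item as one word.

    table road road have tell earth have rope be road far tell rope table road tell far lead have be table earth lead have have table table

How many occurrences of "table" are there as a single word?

5

Scanning the 27 tokens for "table":
  position 1: table
  position 14: table
  position 21: table
  position 26: table
  position 27: table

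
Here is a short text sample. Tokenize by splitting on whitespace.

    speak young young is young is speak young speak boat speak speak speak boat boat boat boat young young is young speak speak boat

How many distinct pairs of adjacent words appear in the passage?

11

24 tokens → 23 bigram windows in total.
Repeated bigrams (each contributes count−1 duplicates):
  boat boat: 3
  speak boat: 3
  speak speak: 3
  young is: 3
  is young: 2
  speak young: 2
  young speak: 2
  young young: 2
12 duplicate windows → 23 − 12 = 11 distinct.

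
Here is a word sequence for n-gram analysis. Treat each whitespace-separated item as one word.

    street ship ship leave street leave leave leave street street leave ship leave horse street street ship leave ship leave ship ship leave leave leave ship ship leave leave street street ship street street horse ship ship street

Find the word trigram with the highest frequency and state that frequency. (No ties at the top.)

Trigram frequencies (highest first):
  ship ship leave: 3
  leave leave leave: 2
  leave leave street: 2
  leave street street: 2
  leave ship leave: 2
  street street ship: 2
  … (20 more, each ≤ 2)

"ship ship leave", 3 times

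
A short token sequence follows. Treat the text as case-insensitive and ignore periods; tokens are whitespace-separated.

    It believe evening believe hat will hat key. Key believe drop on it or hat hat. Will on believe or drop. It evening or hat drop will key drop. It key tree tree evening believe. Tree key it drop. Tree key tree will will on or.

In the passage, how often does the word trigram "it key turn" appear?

Scanning the 44 overlapping trigram windows for "it key turn":
  (none found)

0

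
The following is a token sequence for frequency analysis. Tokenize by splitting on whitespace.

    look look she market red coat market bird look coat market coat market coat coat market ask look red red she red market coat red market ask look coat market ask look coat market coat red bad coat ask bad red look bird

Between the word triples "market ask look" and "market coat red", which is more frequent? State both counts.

"market ask look" (3 vs 2)

"market ask look": 3 occurrences
"market coat red": 2 occurrences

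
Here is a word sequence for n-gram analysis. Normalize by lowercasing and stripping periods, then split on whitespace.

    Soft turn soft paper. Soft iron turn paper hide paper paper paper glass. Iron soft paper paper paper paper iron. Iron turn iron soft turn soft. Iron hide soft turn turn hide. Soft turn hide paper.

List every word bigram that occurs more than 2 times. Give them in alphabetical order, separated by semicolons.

Bigram counts meeting the condition (more than 2 times):
  paper paper: 5
  soft turn: 4

paper paper; soft turn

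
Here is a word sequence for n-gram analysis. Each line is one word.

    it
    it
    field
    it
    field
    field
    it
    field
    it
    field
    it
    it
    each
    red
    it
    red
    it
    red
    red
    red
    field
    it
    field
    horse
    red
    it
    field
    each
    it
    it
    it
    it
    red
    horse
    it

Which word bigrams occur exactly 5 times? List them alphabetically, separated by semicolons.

field it; it it

Bigram counts meeting the condition (exactly 5 times):
  field it: 5
  it it: 5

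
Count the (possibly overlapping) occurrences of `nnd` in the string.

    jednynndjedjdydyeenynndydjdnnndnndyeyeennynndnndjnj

6

Sliding a length-3 window over the 51 characters (49 positions):
  position 6–8: nnd
  position 21–23: nnd
  position 29–31: nnd
  position 32–34: nnd
  position 43–45: nnd
  position 46–48: nnd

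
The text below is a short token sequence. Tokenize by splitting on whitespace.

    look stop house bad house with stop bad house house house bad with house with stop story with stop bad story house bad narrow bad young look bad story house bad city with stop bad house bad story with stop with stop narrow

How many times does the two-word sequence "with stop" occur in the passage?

6

Scanning the 42 overlapping bigram windows for "with stop":
  position 6–7: with stop
  position 15–16: with stop
  position 18–19: with stop
  position 33–34: with stop
  position 39–40: with stop
  position 41–42: with stop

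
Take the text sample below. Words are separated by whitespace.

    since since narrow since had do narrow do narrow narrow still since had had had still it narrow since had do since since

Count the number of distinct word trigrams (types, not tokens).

23 tokens → 21 trigram windows in total.
Repeated trigrams (each contributes count−1 duplicates):
  narrow since had: 2
  since had do: 2
2 duplicate windows → 21 − 2 = 19 distinct.

19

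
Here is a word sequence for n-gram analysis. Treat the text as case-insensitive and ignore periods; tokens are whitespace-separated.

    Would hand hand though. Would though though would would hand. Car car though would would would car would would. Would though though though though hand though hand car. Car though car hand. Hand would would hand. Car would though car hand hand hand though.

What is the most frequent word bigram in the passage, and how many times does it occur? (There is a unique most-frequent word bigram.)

"would would", 6 times

Bigram frequencies (highest first):
  would would: 6
  hand hand: 4
  though though: 4
  would hand: 3
  hand though: 3
  though would: 3
  … (10 more, each ≤ 3)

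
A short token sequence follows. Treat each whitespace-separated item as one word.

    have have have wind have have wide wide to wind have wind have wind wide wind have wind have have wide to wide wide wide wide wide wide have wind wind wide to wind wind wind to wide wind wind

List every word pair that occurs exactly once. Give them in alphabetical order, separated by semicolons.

Bigram counts meeting the condition (exactly once):
  wide have: 1
  wind to: 1

wide have; wind to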